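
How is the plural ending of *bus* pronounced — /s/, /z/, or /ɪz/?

/ɪz/

The stem *bus* ends in a sibilant (/s, z, ʃ, ʒ, tʃ, dʒ/).
The plural suffix surfaces as /ɪz/ after sibilants, /s/ after other voiceless consonants, and /z/ after other voiced sounds.
So the plural -s on *bus* is pronounced /ɪz/.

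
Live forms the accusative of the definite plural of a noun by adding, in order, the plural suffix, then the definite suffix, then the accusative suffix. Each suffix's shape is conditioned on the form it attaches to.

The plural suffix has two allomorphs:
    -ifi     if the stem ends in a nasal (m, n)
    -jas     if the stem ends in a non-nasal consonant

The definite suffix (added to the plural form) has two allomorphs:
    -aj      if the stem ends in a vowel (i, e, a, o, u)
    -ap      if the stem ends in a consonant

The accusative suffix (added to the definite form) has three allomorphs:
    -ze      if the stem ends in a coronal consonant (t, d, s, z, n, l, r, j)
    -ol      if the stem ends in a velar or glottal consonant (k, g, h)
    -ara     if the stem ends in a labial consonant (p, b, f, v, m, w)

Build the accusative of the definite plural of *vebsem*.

vebsemifiajze

Since the final consonant of *vebsem* is /m/ (a nasal), it takes -ifi, giving *vebsemifi*.
The plural form *vebsemifi*: final sound = /i/, a vowel → -aj → *vebsemifiaj*.
The definite form *vebsemifiaj*: final consonant = /j/, coronal → -ze → *vebsemifiajze*.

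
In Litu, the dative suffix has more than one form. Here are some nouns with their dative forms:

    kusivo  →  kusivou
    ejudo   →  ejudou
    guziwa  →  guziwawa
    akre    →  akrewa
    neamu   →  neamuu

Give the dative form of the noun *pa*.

pawa

The suffix is conditioned by the last vowel: -u when the last vowel of the stem is a rounded vowel (*kusivo*, *ejudo*, *neamu*); -wa when the last vowel of the stem is an unrounded vowel (*guziwa*, *akre*).
The last vowel of *pa* is /a/, which is an unrounded vowel, so the suffix is -wa, giving *pawa*.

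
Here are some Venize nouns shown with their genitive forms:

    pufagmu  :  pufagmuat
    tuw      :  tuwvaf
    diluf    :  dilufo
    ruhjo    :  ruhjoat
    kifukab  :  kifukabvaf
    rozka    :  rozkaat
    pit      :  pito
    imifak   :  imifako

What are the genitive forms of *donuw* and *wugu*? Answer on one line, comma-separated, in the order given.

Looking at the final sound of each stem: -o when the stem ends in a voiceless consonant (*diluf*, *pit*, *imifak*); -vaf when the stem ends in a voiced consonant (*tuw*, *kifukab*); -at when the stem ends in a vowel (*pufagmu*, *ruhjo*, *rozka*).
Since the final sound of *donuw* is /w/ (a voiced consonant), it takes -vaf, giving *donuwvaf*.
*wugu* — final sound /u/ (a vowel) → -at → *wuguat*.

donuwvaf, wuguat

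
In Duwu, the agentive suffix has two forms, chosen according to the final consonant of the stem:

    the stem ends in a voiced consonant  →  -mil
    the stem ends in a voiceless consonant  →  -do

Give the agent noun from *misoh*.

misohdo

*misoh* — final consonant /h/ (voiceless) → -do → *misohdo*.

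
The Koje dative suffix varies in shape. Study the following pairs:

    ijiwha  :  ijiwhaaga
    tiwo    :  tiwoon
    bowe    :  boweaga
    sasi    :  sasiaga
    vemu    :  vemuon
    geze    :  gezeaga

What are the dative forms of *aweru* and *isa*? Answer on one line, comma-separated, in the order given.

aweruon, isaaga

Looking at the last vowel of each stem: -on when the last vowel of the stem is a rounded vowel (*tiwo*, *vemu*); -aga when the last vowel of the stem is an unrounded vowel (*ijiwha*, *bowe*, *sasi*, *geze*).
*aweru* — last vowel /u/ (a rounded vowel) → -on → *aweruon*.
Since the last vowel of *isa* is /a/ (an unrounded vowel), it takes -aga, giving *isaaga*.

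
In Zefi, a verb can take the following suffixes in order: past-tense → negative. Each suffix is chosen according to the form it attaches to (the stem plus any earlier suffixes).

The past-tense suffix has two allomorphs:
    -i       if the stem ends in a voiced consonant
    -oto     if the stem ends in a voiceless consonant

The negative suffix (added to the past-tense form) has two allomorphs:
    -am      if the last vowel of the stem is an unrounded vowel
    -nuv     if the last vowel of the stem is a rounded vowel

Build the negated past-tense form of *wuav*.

*wuav* — final consonant /v/ (voiced) → -i → *wuavi*.
The past-tense form *wuavi* — last vowel /i/ (an unrounded vowel) → -am → *wuaviam*.

wuaviam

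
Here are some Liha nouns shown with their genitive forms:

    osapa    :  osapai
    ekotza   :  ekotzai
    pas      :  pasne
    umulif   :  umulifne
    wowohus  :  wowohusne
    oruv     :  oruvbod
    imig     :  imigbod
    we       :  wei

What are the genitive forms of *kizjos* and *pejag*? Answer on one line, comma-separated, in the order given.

The alternation tracks the final sound of the stem — -ne when the stem ends in a voiceless consonant (*pas*, *umulif*, *wowohus*); -bod when the stem ends in a voiced consonant (*oruv*, *imig*); -i when the stem ends in a vowel (*osapa*, *ekotza*, *we*).
Since the final sound of *kizjos* is /s/ (a voiceless consonant), it takes -ne, giving *kizjosne*.
*pejag*: final sound = /g/, a voiced consonant → -bod → *pejagbod*.

kizjosne, pejagbod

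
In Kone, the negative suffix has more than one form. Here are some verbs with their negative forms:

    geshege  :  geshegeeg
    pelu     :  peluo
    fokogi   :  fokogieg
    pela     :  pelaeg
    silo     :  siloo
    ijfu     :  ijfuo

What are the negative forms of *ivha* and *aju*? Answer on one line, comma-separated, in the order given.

ivhaeg, ajuo

The pattern is rounding harmony: -o when the last vowel of the stem is a rounded vowel (*pelu*, *silo*, *ijfu*); -eg when the last vowel of the stem is an unrounded vowel (*geshege*, *fokogi*, *pela*).
*ivha* — last vowel /a/ (an unrounded vowel) → -eg → *ivhaeg*.
*aju*: last vowel = /u/, a rounded vowel → -o → *ajuo*.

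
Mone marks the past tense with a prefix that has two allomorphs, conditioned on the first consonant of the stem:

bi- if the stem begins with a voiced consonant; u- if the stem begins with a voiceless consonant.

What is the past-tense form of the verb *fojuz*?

*fojuz*: first consonant = /f/, voiceless → u- → *ufojuz*.

ufojuz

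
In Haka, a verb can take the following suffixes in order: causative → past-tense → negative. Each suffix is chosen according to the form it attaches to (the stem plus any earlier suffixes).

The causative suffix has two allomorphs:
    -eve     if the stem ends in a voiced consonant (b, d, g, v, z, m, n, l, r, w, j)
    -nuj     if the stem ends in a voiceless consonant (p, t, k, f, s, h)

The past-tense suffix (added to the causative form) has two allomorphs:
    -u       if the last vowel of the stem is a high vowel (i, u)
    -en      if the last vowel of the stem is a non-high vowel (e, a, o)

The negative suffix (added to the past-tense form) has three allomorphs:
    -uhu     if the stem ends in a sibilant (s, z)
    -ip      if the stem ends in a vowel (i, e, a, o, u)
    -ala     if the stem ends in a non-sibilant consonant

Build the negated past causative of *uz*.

uzeveenala

*uz*: final consonant = /z/, voiced → -eve → *uzeve*.
The causative form *uzeve* — last vowel /e/ (a non-high vowel) → -en → *uzeveen*.
The past-tense form *uzeveen*: final sound = /n/, a non-sibilant consonant → -ala → *uzeveenala*.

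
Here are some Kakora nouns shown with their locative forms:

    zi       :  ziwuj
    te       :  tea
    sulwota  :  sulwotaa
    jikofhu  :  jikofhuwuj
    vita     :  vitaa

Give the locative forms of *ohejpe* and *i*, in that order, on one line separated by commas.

ohejpea, iwuj

The pattern is height harmony: -wuj when the last vowel of the stem is a high vowel (*zi*, *jikofhu*); -a when the last vowel of the stem is a non-high vowel (*te*, *sulwota*, *vita*).
*ohejpe* — last vowel /e/ (a non-high vowel) → -a → *ohejpea*.
*i* — last vowel /i/ (a high vowel) → -wuj → *iwuj*.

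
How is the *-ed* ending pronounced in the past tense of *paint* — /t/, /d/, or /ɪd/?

/ɪd/

The stem *paint* ends in /t/ or /d/.
The -ed suffix is realized as /ɪd/ after /t, d/; as /t/ after other voiceless consonants; and as /d/ after other voiced sounds.
So -ed on *paint* is pronounced /ɪd/.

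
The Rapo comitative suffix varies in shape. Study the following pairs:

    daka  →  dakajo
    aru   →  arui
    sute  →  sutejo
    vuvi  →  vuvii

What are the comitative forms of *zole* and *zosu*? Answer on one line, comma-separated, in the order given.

zolejo, zosui

Looking at the last vowel of each stem: -i when the last vowel of the stem is a high vowel (*aru*, *vuvi*); -jo when the last vowel of the stem is a non-high vowel (*daka*, *sute*).
*zole*: last vowel = /e/, a non-high vowel → -jo → *zolejo*.
The last vowel of *zosu* is /u/, which is a high vowel, so the suffix is -i, giving *zosui*.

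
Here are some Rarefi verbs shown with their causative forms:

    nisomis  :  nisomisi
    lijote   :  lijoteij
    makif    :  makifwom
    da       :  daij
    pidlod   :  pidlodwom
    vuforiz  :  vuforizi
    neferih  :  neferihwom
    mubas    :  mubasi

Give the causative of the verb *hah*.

hahwom

Looking at the final sound of each stem: -i when the stem ends in a sibilant (*nisomis*, *vuforiz*, *mubas*); -wom when the stem ends in a non-sibilant consonant (*makif*, *pidlod*, *neferih*); -ij when the stem ends in a vowel (*lijote*, *da*).
*hah* — final sound /h/ (a non-sibilant consonant) → -wom → *hahwom*.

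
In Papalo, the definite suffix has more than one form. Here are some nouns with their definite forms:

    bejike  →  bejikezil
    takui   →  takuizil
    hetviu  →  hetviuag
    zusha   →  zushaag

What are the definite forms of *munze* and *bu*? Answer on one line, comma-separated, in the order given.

munzezil, buag

Looking at the last vowel of each stem: -zil when the last vowel of the stem is a front vowel (*bejike*, *takui*); -ag when the last vowel of the stem is a back vowel (*hetviu*, *zusha*).
Since the last vowel of *munze* is /e/ (a front vowel), it takes -zil, giving *munzezil*.
*bu* — last vowel /u/ (a back vowel) → -ag → *buag*.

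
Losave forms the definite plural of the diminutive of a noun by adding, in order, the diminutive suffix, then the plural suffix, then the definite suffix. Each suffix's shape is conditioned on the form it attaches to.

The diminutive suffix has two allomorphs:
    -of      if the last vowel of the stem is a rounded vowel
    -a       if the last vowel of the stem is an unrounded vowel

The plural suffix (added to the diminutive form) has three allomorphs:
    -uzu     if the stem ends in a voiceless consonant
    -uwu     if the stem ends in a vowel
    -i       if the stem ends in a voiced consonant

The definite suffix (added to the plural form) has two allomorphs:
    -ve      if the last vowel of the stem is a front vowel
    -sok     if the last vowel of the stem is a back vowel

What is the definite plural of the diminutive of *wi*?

wiauwusok

The last vowel of *wi* is /i/, which is an unrounded vowel, so the diminutive suffix is -a, giving *wia*.
The diminutive form *wia*: final sound = /a/, a vowel → -uwu → *wiauwu*.
Since the last vowel of the plural form *wiauwu* is /u/ (a back vowel), it takes -sok, giving *wiauwusok*.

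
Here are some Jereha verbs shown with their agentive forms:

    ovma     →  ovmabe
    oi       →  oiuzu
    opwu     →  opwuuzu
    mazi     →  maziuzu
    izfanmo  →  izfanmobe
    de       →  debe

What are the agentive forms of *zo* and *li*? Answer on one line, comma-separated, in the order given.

zobe, liuzu

The alternation tracks the last vowel of the stem — -uzu when the last vowel of the stem is a high vowel (*oi*, *opwu*, *mazi*); -be when the last vowel of the stem is a non-high vowel (*ovma*, *izfanmo*, *de*).
*zo* — last vowel /o/ (a non-high vowel) → -be → *zobe*.
*li* — last vowel /i/ (a high vowel) → -uzu → *liuzu*.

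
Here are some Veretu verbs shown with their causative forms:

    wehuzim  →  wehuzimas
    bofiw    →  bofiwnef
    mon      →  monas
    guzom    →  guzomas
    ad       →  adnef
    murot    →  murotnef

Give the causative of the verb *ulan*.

The alternation tracks the final consonant of the stem — -as when the stem ends in a nasal (*wehuzim*, *mon*, *guzom*); -nef when the stem ends in a non-nasal consonant (*bofiw*, *ad*, *murot*).
*ulan* — final consonant /n/ (a nasal) → -as → *ulanas*.

ulanas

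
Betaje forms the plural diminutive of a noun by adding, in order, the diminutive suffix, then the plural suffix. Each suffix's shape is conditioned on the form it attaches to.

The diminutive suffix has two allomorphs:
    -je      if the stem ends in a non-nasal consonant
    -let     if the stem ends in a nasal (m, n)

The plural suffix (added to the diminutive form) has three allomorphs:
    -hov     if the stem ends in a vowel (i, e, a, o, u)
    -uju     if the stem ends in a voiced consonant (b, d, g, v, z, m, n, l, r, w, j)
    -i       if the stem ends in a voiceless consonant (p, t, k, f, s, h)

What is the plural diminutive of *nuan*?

nuanleti

*nuan*: final consonant = /n/, a nasal → -let → *nuanlet*.
The diminutive form *nuanlet* — final sound /t/ (a voiceless consonant) → -i → *nuanleti*.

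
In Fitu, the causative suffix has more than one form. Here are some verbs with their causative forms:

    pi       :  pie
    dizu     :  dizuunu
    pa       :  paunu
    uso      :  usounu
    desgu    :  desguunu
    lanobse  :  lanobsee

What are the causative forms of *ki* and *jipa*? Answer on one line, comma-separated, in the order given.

kie, jipaunu

Looking at the last vowel of each stem: -e when the last vowel of the stem is a front vowel (*pi*, *lanobse*); -unu when the last vowel of the stem is a back vowel (*dizu*, *pa*, *uso*, *desgu*).
Since the last vowel of *ki* is /i/ (a front vowel), it takes -e, giving *kie*.
*jipa* — last vowel /a/ (a back vowel) → -unu → *jipaunu*.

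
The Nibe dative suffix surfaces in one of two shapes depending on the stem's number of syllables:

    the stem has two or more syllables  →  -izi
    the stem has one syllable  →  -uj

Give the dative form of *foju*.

*foju* (2 syllables) → -izi → *fojuizi*.

fojuizi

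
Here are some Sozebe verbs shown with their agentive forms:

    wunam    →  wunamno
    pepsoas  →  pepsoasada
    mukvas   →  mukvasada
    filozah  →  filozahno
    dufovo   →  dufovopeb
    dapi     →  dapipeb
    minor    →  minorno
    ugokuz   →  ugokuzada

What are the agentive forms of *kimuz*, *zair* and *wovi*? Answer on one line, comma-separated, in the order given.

kimuzada, zairno, wovipeb

The alternation tracks the final sound of the stem — -ada when the stem ends in a sibilant (*pepsoas*, *mukvas*, *ugokuz*); -no when the stem ends in a non-sibilant consonant (*wunam*, *filozah*, *minor*); -peb when the stem ends in a vowel (*dufovo*, *dapi*).
*kimuz* — final sound /z/ (a sibilant) → -ada → *kimuzada*.
*zair* — final sound /r/ (a non-sibilant consonant) → -no → *zairno*.
Since the final sound of *wovi* is /i/ (a vowel), it takes -peb, giving *wovipeb*.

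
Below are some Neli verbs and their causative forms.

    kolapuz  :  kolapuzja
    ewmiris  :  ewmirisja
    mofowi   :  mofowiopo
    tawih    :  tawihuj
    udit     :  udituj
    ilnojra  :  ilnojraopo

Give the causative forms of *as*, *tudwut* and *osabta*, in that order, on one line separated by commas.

Looking at the final sound of each stem: -ja when the stem ends in a sibilant (*kolapuz*, *ewmiris*); -uj when the stem ends in a non-sibilant consonant (*tawih*, *udit*); -opo when the stem ends in a vowel (*mofowi*, *ilnojra*).
The final sound of *as* is /s/, which is a sibilant, so the suffix is -ja, giving *asja*.
Since the final sound of *tudwut* is /t/ (a non-sibilant consonant), it takes -uj, giving *tudwutuj*.
The final sound of *osabta* is /a/, which is a vowel, so the suffix is -opo, giving *osabtaopo*.

asja, tudwutuj, osabtaopo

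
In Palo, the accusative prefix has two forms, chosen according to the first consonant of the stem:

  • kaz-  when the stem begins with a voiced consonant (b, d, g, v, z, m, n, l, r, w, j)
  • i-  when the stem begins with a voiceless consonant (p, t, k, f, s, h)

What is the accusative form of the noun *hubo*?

Since the first consonant of *hubo* is /h/ (voiceless), it takes i-, giving *ihubo*.

ihubo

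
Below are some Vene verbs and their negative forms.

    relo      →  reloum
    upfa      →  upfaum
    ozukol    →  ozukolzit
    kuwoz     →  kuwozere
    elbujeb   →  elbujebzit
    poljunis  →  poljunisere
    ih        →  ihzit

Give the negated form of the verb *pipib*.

Looking at the final sound of each stem: -ere when the stem ends in a sibilant (*kuwoz*, *poljunis*); -zit when the stem ends in a non-sibilant consonant (*ozukol*, *elbujeb*, *ih*); -um when the stem ends in a vowel (*relo*, *upfa*).
*pipib* — final sound /b/ (a non-sibilant consonant) → -zit → *pipibzit*.

pipibzit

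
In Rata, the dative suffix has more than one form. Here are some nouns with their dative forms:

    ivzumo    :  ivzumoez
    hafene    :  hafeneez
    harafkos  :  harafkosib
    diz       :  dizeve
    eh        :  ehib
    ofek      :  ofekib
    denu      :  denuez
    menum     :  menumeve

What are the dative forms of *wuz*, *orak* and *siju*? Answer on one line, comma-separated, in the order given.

The alternation tracks the final sound of the stem — -ib when the stem ends in a voiceless consonant (*harafkos*, *eh*, *ofek*); -eve when the stem ends in a voiced consonant (*diz*, *menum*); -ez when the stem ends in a vowel (*ivzumo*, *hafene*, *denu*).
Since the final sound of *wuz* is /z/ (a voiced consonant), it takes -eve, giving *wuzeve*.
The final sound of *orak* is /k/, which is a voiceless consonant, so the suffix is -ib, giving *orakib*.
*siju* — final sound /u/ (a vowel) → -ez → *sijuez*.

wuzeve, orakib, sijuez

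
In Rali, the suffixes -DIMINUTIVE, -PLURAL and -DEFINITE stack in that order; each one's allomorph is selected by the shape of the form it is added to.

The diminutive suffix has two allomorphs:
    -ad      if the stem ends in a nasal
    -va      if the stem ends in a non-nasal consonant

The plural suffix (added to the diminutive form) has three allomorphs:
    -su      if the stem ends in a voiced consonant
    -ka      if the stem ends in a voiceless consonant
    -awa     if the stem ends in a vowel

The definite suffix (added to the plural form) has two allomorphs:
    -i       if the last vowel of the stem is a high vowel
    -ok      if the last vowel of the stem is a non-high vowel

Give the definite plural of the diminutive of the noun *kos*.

kosvaawaok

The final consonant of *kos* is /s/, which is non-nasal, so the diminutive suffix is -va, giving *kosva*.
The diminutive form *kosva* — final sound /a/ (a vowel) → -awa → *kosvaawa*.
The plural form *kosvaawa* — last vowel /a/ (a non-high vowel) → -ok → *kosvaawaok*.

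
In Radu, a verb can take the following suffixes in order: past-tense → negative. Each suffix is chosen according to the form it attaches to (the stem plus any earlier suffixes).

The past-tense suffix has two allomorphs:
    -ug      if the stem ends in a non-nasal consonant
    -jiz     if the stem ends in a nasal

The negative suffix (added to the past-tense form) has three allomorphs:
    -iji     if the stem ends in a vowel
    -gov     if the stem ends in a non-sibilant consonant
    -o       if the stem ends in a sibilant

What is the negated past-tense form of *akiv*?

*akiv* — final consonant /v/ (non-nasal) → -ug → *akivug*.
The past-tense form *akivug* — final sound /g/ (a non-sibilant consonant) → -gov → *akivuggov*.

akivuggov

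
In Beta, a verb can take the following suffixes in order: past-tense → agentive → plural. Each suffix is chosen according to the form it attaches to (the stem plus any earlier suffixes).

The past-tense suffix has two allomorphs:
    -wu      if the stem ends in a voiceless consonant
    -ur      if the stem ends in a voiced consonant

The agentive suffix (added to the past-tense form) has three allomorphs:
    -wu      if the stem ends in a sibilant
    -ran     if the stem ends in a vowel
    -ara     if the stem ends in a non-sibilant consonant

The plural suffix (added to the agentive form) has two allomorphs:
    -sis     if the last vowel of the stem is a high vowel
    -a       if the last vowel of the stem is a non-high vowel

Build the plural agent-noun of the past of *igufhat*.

igufhatwurana

Since the final consonant of *igufhat* is /t/ (voiceless), it takes -wu, giving *igufhatwu*.
The past-tense form *igufhatwu* — final sound /u/ (a vowel) → -ran → *igufhatwuran*.
The last vowel of the agentive form *igufhatwuran* is /a/, which is a non-high vowel, so the plural suffix is -a, giving *igufhatwurana*.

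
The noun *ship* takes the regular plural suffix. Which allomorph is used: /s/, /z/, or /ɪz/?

/s/

The stem *ship* ends in a voiceless non-sibilant consonant.
The plural suffix surfaces as /ɪz/ after sibilants, /s/ after other voiceless consonants, and /z/ after other voiced sounds.
So the plural -s on *ship* is pronounced /s/.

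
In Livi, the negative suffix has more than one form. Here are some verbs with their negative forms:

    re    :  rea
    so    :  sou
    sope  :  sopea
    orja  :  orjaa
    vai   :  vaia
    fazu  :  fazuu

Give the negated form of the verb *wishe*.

The pattern is rounding harmony: -u when the last vowel of the stem is a rounded vowel (*so*, *fazu*); -a when the last vowel of the stem is an unrounded vowel (*re*, *sope*, *orja*, *vai*).
The last vowel of *wishe* is /e/, which is an unrounded vowel, so the suffix is -a, giving *wishea*.

wishea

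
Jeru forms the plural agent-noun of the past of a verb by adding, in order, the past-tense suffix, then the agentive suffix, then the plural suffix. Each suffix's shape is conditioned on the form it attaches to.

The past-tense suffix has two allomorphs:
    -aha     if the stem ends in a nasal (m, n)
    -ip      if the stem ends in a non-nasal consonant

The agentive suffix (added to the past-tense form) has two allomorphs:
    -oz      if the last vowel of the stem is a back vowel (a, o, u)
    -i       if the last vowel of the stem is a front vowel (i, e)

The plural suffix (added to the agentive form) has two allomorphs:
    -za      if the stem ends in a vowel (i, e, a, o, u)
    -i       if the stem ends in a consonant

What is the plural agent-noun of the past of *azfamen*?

azfamenahaozi

Since the final consonant of *azfamen* is /n/ (a nasal), it takes -aha, giving *azfamenaha*.
The past-tense form *azfamenaha*: last vowel = /a/, a back vowel → -oz → *azfamenahaoz*.
The agentive form *azfamenahaoz*: final sound = /z/, a consonant → -i → *azfamenahaozi*.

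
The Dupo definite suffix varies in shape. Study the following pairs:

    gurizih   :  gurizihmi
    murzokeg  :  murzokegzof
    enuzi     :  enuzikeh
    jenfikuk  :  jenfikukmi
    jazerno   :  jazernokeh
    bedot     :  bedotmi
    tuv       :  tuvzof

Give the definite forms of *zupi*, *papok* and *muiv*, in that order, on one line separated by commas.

zupikeh, papokmi, muivzof

The suffix is conditioned by the final sound: -mi when the stem ends in a voiceless consonant (*gurizih*, *jenfikuk*, *bedot*); -zof when the stem ends in a voiced consonant (*murzokeg*, *tuv*); -keh when the stem ends in a vowel (*enuzi*, *jazerno*).
*zupi* — final sound /i/ (a vowel) → -keh → *zupikeh*.
*papok* — final sound /k/ (a voiceless consonant) → -mi → *papokmi*.
*muiv* — final sound /v/ (a voiced consonant) → -zof → *muivzof*.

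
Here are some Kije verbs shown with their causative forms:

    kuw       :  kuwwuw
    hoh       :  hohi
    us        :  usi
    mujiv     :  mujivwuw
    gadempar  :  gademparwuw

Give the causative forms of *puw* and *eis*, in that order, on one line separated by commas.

puwwuw, eisi

The alternation tracks the final consonant of the stem — -i when the stem ends in a voiceless consonant (*hoh*, *us*); -wuw when the stem ends in a voiced consonant (*kuw*, *mujiv*, *gadempar*).
*puw*: final consonant = /w/, voiced → -wuw → *puwwuw*.
*eis* — final consonant /s/ (voiceless) → -i → *eisi*.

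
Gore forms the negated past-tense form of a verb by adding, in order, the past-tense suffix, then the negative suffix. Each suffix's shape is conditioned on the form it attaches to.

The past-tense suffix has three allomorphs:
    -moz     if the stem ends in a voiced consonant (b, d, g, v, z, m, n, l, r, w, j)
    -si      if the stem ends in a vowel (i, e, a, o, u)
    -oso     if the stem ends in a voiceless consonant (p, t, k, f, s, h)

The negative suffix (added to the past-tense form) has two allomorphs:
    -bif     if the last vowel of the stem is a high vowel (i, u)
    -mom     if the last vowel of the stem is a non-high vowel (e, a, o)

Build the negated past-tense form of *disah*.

*disah* — final sound /h/ (a voiceless consonant) → -oso → *disahoso*.
The past-tense form *disahoso* — last vowel /o/ (a non-high vowel) → -mom → *disahosomom*.

disahosomom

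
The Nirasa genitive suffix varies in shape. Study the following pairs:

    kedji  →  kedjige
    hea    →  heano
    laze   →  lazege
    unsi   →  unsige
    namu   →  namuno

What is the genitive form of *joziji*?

The pattern is front/back vowel harmony: -ge when the last vowel of the stem is a front vowel (*kedji*, *laze*, *unsi*); -no when the last vowel of the stem is a back vowel (*hea*, *namu*).
*joziji*: last vowel = /i/, a front vowel → -ge → *jozijige*.

jozijige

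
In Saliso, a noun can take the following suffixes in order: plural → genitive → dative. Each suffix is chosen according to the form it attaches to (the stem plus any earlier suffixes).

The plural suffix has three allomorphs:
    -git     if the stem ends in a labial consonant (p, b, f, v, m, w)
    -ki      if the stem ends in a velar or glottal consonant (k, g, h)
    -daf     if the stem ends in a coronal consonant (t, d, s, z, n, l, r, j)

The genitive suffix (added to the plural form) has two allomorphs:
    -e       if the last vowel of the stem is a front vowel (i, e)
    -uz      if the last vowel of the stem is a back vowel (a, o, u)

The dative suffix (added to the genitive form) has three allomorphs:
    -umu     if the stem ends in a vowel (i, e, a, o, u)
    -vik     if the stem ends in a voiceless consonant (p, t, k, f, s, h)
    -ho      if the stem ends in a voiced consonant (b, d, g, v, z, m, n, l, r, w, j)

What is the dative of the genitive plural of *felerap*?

Since the final consonant of *felerap* is /p/ (labial), it takes -git, giving *felerapgit*.
The plural form *felerapgit*: last vowel = /i/, a front vowel → -e → *felerapgite*.
The final sound of the genitive form *felerapgite* is /e/, which is a vowel, so the dative suffix is -umu, giving *felerapgiteumu*.

felerapgiteumu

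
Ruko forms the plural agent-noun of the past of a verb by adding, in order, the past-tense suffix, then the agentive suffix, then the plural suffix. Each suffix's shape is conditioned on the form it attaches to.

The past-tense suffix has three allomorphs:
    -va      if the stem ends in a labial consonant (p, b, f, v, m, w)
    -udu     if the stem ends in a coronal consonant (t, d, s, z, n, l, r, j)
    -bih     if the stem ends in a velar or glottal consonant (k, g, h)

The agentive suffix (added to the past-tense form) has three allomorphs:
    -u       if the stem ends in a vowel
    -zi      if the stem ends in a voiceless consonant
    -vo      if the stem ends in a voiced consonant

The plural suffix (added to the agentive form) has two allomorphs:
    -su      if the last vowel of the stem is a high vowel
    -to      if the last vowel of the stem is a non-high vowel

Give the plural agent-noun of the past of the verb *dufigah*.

Since the final consonant of *dufigah* is /h/ (velar/glottal), it takes -bih, giving *dufigahbih*.
The past-tense form *dufigahbih*: final sound = /h/, a voiceless consonant → -zi → *dufigahbihzi*.
The last vowel of the agentive form *dufigahbihzi* is /i/, which is a high vowel, so the plural suffix is -su, giving *dufigahbihzisu*.

dufigahbihzisu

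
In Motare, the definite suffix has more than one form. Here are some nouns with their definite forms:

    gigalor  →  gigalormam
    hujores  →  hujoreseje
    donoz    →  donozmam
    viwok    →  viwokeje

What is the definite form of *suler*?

sulermam

The alternation tracks the final consonant of the stem — -eje when the stem ends in a voiceless consonant (*hujores*, *viwok*); -mam when the stem ends in a voiced consonant (*gigalor*, *donoz*).
*suler* — final consonant /r/ (voiced) → -mam → *sulermam*.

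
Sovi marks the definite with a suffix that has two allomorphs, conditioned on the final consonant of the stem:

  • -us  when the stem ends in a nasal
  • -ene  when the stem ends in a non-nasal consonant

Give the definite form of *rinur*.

The final consonant of *rinur* is /r/, which is non-nasal, so the suffix is -ene, giving *rinurene*.

rinurene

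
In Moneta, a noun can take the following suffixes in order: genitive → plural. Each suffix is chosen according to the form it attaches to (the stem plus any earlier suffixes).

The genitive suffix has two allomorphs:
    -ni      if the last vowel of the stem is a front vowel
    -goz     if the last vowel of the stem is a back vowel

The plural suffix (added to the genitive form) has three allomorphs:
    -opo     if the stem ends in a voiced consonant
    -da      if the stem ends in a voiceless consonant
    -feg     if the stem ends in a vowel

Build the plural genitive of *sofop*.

sofopgozopo

Since the last vowel of *sofop* is /o/ (a back vowel), it takes -goz, giving *sofopgoz*.
Since the final sound of the genitive form *sofopgoz* is /z/ (a voiced consonant), it takes -opo, giving *sofopgozopo*.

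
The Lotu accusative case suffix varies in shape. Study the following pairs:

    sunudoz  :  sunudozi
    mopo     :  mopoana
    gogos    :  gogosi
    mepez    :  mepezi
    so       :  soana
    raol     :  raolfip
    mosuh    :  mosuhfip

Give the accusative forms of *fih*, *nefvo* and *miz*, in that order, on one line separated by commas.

fihfip, nefvoana, mizi

The pattern is sibilance of the final sound: -i when the stem ends in a sibilant (*sunudoz*, *gogos*, *mepez*); -fip when the stem ends in a non-sibilant consonant (*raol*, *mosuh*); -ana when the stem ends in a vowel (*mopo*, *so*).
Since the final sound of *fih* is /h/ (a non-sibilant consonant), it takes -fip, giving *fihfip*.
The final sound of *nefvo* is /o/, which is a vowel, so the suffix is -ana, giving *nefvoana*.
*miz*: final sound = /z/, a sibilant → -i → *mizi*.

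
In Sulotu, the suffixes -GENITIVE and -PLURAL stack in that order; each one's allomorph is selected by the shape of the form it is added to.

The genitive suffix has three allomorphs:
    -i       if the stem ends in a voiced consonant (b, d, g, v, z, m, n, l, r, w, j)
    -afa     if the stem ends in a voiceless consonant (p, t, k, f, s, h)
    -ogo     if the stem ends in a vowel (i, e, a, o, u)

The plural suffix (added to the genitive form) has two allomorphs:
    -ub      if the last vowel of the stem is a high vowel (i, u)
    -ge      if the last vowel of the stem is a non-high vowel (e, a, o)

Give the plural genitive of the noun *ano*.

anoogoge

*ano*: final sound = /o/, a vowel → -ogo → *anoogo*.
Since the last vowel of the genitive form *anoogo* is /o/ (a non-high vowel), it takes -ge, giving *anoogoge*.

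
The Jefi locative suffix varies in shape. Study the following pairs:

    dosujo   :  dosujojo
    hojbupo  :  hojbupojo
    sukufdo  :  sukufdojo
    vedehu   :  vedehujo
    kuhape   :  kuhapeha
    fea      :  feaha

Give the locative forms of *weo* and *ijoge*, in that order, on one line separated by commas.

weojo, ijogeha

The alternation tracks the last vowel of the stem — -jo when the last vowel of the stem is a rounded vowel (*dosujo*, *hojbupo*, *sukufdo*, *vedehu*); -ha when the last vowel of the stem is an unrounded vowel (*kuhape*, *fea*).
The last vowel of *weo* is /o/, which is a rounded vowel, so the suffix is -jo, giving *weojo*.
*ijoge* — last vowel /e/ (an unrounded vowel) → -ha → *ijogeha*.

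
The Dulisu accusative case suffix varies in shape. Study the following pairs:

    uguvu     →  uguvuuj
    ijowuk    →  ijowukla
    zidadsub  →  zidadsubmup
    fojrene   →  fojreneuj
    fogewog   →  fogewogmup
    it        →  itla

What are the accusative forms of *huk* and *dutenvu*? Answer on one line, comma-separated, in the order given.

hukla, dutenvuuj

Looking at the final sound of each stem: -la when the stem ends in a voiceless consonant (*ijowuk*, *it*); -mup when the stem ends in a voiced consonant (*zidadsub*, *fogewog*); -uj when the stem ends in a vowel (*uguvu*, *fojrene*).
*huk*: final sound = /k/, a voiceless consonant → -la → *hukla*.
*dutenvu*: final sound = /u/, a vowel → -uj → *dutenvuuj*.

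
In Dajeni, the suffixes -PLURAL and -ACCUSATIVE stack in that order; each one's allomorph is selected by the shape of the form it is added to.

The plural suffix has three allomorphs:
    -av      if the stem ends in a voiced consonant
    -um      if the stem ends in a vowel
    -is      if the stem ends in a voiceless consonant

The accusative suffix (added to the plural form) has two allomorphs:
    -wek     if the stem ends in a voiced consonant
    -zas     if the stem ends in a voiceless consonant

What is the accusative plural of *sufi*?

sufiumwek

The final sound of *sufi* is /i/, which is a vowel, so the plural suffix is -um, giving *sufium*.
Since the final consonant of the plural form *sufium* is /m/ (voiced), it takes -wek, giving *sufiumwek*.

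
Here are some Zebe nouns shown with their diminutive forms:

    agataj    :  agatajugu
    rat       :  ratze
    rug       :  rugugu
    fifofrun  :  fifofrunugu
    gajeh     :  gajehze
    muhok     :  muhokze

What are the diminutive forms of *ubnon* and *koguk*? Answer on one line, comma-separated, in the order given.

ubnonugu, kogukze

Looking at the final consonant of each stem: -ze when the stem ends in a voiceless consonant (*rat*, *gajeh*, *muhok*); -ugu when the stem ends in a voiced consonant (*agataj*, *rug*, *fifofrun*).
The final consonant of *ubnon* is /n/, which is voiced, so the suffix is -ugu, giving *ubnonugu*.
The final consonant of *koguk* is /k/, which is voiceless, so the suffix is -ze, giving *kogukze*.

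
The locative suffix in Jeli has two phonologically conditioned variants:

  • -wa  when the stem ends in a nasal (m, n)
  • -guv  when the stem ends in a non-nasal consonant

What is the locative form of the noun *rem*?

Since the final consonant of *rem* is /m/ (a nasal), it takes -wa, giving *remwa*.

remwa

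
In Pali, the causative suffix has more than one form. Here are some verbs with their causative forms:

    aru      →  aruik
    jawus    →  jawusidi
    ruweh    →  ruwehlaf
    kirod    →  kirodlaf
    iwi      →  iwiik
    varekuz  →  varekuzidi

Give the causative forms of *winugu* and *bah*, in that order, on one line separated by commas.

winuguik, bahlaf

The pattern is sibilance of the final sound: -idi when the stem ends in a sibilant (*jawus*, *varekuz*); -laf when the stem ends in a non-sibilant consonant (*ruweh*, *kirod*); -ik when the stem ends in a vowel (*aru*, *iwi*).
*winugu*: final sound = /u/, a vowel → -ik → *winuguik*.
The final sound of *bah* is /h/, which is a non-sibilant consonant, so the suffix is -laf, giving *bahlaf*.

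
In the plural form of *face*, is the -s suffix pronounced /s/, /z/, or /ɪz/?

The stem *face* ends in a sibilant (/s, z, ʃ, ʒ, tʃ, dʒ/).
The plural suffix surfaces as /ɪz/ after sibilants, /s/ after other voiceless consonants, and /z/ after other voiced sounds.
So the plural -s on *face* is pronounced /ɪz/.

/ɪz/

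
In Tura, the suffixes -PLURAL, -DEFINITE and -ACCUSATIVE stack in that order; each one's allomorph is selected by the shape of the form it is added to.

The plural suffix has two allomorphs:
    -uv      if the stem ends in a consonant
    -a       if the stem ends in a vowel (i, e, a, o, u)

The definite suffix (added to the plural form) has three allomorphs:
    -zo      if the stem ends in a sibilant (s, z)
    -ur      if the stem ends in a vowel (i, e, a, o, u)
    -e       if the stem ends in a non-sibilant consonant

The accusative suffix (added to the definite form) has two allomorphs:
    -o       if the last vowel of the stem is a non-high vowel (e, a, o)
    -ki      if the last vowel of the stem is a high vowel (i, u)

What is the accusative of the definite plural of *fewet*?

Since the final sound of *fewet* is /t/ (a consonant), it takes -uv, giving *fewetuv*.
The final sound of the plural form *fewetuv* is /v/, which is a non-sibilant consonant, so the definite suffix is -e, giving *fewetuve*.
The definite form *fewetuve*: last vowel = /e/, a non-high vowel → -o → *fewetuveo*.

fewetuveo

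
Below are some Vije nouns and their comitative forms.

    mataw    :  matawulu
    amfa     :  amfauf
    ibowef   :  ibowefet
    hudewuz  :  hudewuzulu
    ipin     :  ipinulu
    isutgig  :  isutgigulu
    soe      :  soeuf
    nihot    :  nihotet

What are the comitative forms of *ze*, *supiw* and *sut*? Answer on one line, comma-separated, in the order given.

The pattern is voicing of the final sound: -et when the stem ends in a voiceless consonant (*ibowef*, *nihot*); -ulu when the stem ends in a voiced consonant (*mataw*, *hudewuz*, *ipin*, *isutgig*); -uf when the stem ends in a vowel (*amfa*, *soe*).
The final sound of *ze* is /e/, which is a vowel, so the suffix is -uf, giving *zeuf*.
*supiw*: final sound = /w/, a voiced consonant → -ulu → *supiwulu*.
Since the final sound of *sut* is /t/ (a voiceless consonant), it takes -et, giving *sutet*.

zeuf, supiwulu, sutet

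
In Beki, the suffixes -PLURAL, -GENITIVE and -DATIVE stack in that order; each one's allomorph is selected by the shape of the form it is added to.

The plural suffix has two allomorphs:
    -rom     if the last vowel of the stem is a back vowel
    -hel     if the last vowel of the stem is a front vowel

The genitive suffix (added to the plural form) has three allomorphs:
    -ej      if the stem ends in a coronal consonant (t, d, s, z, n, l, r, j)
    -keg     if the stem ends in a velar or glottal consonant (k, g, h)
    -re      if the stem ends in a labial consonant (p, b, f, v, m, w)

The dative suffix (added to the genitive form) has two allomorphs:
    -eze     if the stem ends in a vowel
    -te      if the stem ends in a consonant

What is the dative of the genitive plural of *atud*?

Since the last vowel of *atud* is /u/ (a back vowel), it takes -rom, giving *atudrom*.
Since the final consonant of the plural form *atudrom* is /m/ (labial), it takes -re, giving *atudromre*.
The final sound of the genitive form *atudromre* is /e/, which is a vowel, so the dative suffix is -eze, giving *atudromreeze*.

atudromreeze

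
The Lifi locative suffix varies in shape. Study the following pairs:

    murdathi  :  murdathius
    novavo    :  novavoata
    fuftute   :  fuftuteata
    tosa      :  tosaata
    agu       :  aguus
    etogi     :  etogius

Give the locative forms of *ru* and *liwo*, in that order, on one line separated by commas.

ruus, liwoata

Looking at the last vowel of each stem: -us when the last vowel of the stem is a high vowel (*murdathi*, *agu*, *etogi*); -ata when the last vowel of the stem is a non-high vowel (*novavo*, *fuftute*, *tosa*).
The last vowel of *ru* is /u/, which is a high vowel, so the suffix is -us, giving *ruus*.
*liwo* — last vowel /o/ (a non-high vowel) → -ata → *liwoata*.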